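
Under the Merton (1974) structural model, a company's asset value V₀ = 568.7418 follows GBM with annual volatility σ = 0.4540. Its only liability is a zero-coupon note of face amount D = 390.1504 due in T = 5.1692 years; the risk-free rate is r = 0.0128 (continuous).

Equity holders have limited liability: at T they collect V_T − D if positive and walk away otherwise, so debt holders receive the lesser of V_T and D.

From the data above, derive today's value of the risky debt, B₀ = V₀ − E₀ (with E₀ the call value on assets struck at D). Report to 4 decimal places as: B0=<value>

B0=267.9079

Work the structural quantities from V₀ = 568.7418 against face 390.1504:
d₁ = [ln(V₀/D) + (r + σ²/2)T] / (σ√T)
   = [ln(568.7418/390.1504) + (0.0128 + 0.5·0.4540²)·5.1692] / (0.4540·√5.1692)
   = [0.376894 + 0.598893] / 1.032209 = 0.945339
d₂ = d₁ − σ√T = 0.945339 − 1.032209 = -0.086869
N(d₁) = 0.827757,  N(d₂) = 0.465388,  e^(−rT) = 0.935976
E₀ = V₀·N(d₁) − D·e^(−rT)·N(d₂)
   = 568.7418·0.827757 − 390.1504·0.935976·0.465388 = 300.833884
B₀ = V₀ − E₀ = 568.7418 − 300.833884 = 267.907916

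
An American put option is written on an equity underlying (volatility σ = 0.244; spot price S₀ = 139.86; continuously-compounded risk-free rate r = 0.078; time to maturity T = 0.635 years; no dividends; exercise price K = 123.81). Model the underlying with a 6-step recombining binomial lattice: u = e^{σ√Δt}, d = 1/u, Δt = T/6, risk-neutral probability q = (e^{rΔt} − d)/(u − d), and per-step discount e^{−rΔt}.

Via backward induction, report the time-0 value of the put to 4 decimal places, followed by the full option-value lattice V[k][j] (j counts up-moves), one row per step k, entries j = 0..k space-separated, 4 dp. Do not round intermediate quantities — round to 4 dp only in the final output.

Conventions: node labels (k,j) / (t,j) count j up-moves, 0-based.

Δt=0.10583  u=1.08261  d=0.92369  q=0.53232  discount=0.99178
step 6 (expiry): payoffs max(K−S,0) = 36.9435 21.9979 4.4809 0.0000 0.0000 0.0000 0.0000
k=5: (k=5,j=0): S=94.0429, K−S=29.7671, hold=28.7493 ⇒ V=29.7671 exercise | (k=5,j=1): S=110.2232, K−S=13.5868, hold=12.5690 ⇒ V=13.5868 exercise | (k=5,j=2): S=129.1874, K−S=0.0000, hold=2.0784 ⇒ V=2.0784 continue | (k=5,j=3): S=151.4143, K−S=0.0000, hold=0.0000 ⇒ V=0.0000 continue | (k=5,j=4): S=177.4655, K−S=0.0000, hold=0.0000 ⇒ V=0.0000 continue | (k=5,j=5): S=207.9989, K−S=0.0000, hold=0.0000 ⇒ V=0.0000 continue
k=4: (k=4,j=0): S=101.8121, K−S=21.9979, hold=20.9800 ⇒ V=21.9979 exercise | (k=4,j=1): S=119.3291, K−S=4.4809, hold=7.3992 ⇒ V=7.3992 continue | (k=4,j=2): S=139.8600, K−S=0.0000, hold=0.9640 ⇒ V=0.9640 continue | (k=4,j=3): S=163.9232, K−S=0.0000, hold=0.0000 ⇒ V=0.0000 continue | (k=4,j=4): S=192.1266, K−S=0.0000, hold=0.0000 ⇒ V=0.0000 continue
k=3: (k=3,j=0): S=110.2232, K−S=13.5868, hold=14.1097 ⇒ V=14.1097 continue | (k=3,j=1): S=129.1874, K−S=0.0000, hold=3.9409 ⇒ V=3.9409 continue | (k=3,j=2): S=151.4143, K−S=0.0000, hold=0.4471 ⇒ V=0.4471 continue | (k=3,j=3): S=177.4655, K−S=0.0000, hold=0.0000 ⇒ V=0.0000 continue
k=2: (k=2,j=0): S=119.3291, K−S=4.4809, hold=8.6251 ⇒ V=8.6251 continue | (k=2,j=1): S=139.8600, K−S=0.0000, hold=2.0640 ⇒ V=2.0640 continue | (k=2,j=2): S=163.9232, K−S=0.0000, hold=0.2074 ⇒ V=0.2074 continue
k=1: (k=1,j=0): S=129.1874, K−S=0.0000, hold=5.0903 ⇒ V=5.0903 continue | (k=1,j=1): S=151.4143, K−S=0.0000, hold=1.0668 ⇒ V=1.0668 continue
k=0: (k=0,j=0): S=139.8600, K−S=0.0000, hold=2.9243 ⇒ V=2.9243 continue

price = 2.9243
tree:
2.9243
5.0903 1.0668
8.6251 2.0640 0.2074
14.1097 3.9409 0.4471 0.0000
21.9979 7.3992 0.9640 0.0000 0.0000
29.7671 13.5868 2.0784 0.0000 0.0000 0.0000
36.9435 21.9979 4.4809 0.0000 0.0000 0.0000 0.0000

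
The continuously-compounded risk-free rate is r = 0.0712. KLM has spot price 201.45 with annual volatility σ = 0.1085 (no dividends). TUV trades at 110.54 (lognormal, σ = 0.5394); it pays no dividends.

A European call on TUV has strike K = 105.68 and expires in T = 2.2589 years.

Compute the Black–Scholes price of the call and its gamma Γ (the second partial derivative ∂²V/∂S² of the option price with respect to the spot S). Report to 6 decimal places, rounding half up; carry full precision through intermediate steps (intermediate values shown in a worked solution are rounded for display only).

price = 42.792963
Γ = 0.003582

σ√T = 0.5394·√2.2589 = 0.810699
d₁ = (ln(S/K) + (r+σ²/2)T) / (σ√T) = (ln(110.54/105.68) + (0.0712+0.5394²/2)·2.2589) / 0.810699 = (0.044962 + 0.489450) / 0.810699 = 0.659199
d₂ = d₁ − σ√T = 0.659199 − 0.810699 = -0.151500
e^{−rT} = 0.851434
N(d₁) = 0.745116,  N(d₂) = 0.439791
Call price V = S·N(d₁) − K·e^{−rT}·N(d₂) = 82.365118 − 39.572155 = 42.792963
φ(d₁) = (1/√(2π))·e^{−d₁²/2} = 0.321033
Γ = φ(d₁) / (S·σ·√T) = 0.003582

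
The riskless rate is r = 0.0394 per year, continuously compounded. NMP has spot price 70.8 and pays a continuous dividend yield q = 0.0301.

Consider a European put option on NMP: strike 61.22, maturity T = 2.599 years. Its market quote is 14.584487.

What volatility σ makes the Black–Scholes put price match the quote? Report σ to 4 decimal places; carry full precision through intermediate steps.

At σ = 0.5114 the Black–Scholes value reproduces the quote:
σ√T = 0.5114·√2.599 = 0.824449
d₁ = (ln(S/K) + (r−q+σ²/2)T) / (σ√T) = (ln(70.8/61.22) + (0.0394−0.0301+0.5114²/2)·2.599) / 0.824449 = (0.145385 + 0.364029) / 0.824449 = 0.617884
d₂ = d₁ − σ√T = 0.617884 − 0.824449 = -0.206565
e^{−rT} = 0.902668
e^{−qT} = 0.924752
N(−d₁) = 0.268326,  N(−d₂) = 0.581825
V = K·e^{−rT}·N(−d₂) − S·e^{−qT}·N(−d₁) = 32.152435 − 17.567948 = 14.584487 (the observed quote) — the price is monotone increasing in volatility, hence this σ is the only solution

sigma = 0.5114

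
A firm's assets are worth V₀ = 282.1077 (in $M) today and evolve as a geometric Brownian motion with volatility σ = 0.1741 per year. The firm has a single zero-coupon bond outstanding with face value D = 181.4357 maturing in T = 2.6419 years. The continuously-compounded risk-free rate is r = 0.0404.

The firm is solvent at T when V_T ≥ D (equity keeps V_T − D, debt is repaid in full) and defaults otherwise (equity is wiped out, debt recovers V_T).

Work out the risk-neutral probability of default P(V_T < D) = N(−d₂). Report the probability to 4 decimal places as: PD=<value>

PD=0.0363

Apply the equity-as-call identities (strike 181.4357, horizon 2.6419 years):
d₁ = [ln(V₀/D) + (r + σ²/2)T] / (σ√T)
   = [ln(282.1077/181.4357) + (0.0404 + 0.5·0.1741²)·2.6419] / (0.1741·√2.6419)
   = [0.441388 + 0.146772] / 0.282981 = 2.078443
d₂ = d₁ − σ√T = 2.078443 − 0.282981 = 1.795462
risk-neutral PD = N(−d₂) = N(-1.795462) = 0.036290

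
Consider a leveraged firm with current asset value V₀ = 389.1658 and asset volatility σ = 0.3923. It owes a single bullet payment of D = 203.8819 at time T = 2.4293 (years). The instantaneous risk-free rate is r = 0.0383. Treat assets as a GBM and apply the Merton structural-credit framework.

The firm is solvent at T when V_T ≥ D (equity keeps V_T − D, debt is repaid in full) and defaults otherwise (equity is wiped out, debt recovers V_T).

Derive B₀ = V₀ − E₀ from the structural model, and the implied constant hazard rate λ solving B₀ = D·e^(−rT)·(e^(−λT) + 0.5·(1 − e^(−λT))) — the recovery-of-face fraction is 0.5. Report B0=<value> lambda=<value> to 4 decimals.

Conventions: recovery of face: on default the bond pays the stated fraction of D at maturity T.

B0=177.0024 lambda=0.0408

With assets at 389.1658 and a single debt payment of 203.8819 at 2.4293 years:
d₁ = [ln(V₀/D) + (r + σ²/2)T] / (σ√T)
   = [ln(389.1658/203.8819) + (0.0383 + 0.5·0.3923²)·2.4293] / (0.3923·√2.4293)
   = [0.646465 + 0.279976] / 0.611447 = 1.515161
d₂ = d₁ − σ√T = 1.515161 − 0.611447 = 0.903713
N(d₁) = 0.935134,  N(d₂) = 0.816926,  e^(−rT) = 0.911155
E₀ = V₀·N(d₁) − D·e^(−rT)·N(d₂)
   = 389.1658·0.935134 − 203.8819·0.911155·0.816926 = 212.163431
B₀ = V₀ − E₀ = 389.1658 − 212.163431 = 177.002369
e^(−λT) = (B₀·e^(rT)/D − 0.5)/(1 − 0.5) = (177.0024·1.097508/203.8819 − 0.5)/0.5 = 0.90562828
λ = −ln(0.90562828)/2.4293 = 0.040804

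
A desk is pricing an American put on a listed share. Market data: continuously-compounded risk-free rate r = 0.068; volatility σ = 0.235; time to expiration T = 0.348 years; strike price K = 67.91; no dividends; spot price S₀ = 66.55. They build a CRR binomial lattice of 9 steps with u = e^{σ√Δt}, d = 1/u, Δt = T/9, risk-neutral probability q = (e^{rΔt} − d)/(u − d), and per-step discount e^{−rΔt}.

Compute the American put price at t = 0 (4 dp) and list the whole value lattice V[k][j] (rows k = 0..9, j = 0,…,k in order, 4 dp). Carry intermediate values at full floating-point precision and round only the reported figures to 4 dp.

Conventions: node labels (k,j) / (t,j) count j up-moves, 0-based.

Δt=0.03867, u=1.04729, d=0.95484, q=0.51693, disc=e^(-rΔt)=0.99737
k=9 terminal: V=max(K-S,0) → 24.0035 19.7522 15.0893 9.9749 4.3653 0.0000 0.0000 0.0000 0.0000 0.0000
k=8: j=0 S=45.9831 intr=21.9269 cont=21.7486 V=21.9269[EX]; j=1 S=50.4354 intr=17.4746 cont=17.2963 V=17.4746[EX]; j=2 S=55.3188 intr=12.5912 cont=12.4128 V=12.5912[EX]; j=3 S=60.6751 intr=7.2349 cont=7.0566 V=7.2349[EX]; j=4 S=66.5500 intr=1.3600 cont=2.1032 V=2.1032[hold]; j=5 S=72.9937 intr=0.0000 cont=0.0000 V=0.0000[hold]; j=6 S=80.0614 intr=0.0000 cont=0.0000 V=0.0000[hold]; j=7 S=87.8134 intr=0.0000 cont=0.0000 V=0.0000[hold]; j=8 S=96.3159 intr=0.0000 cont=0.0000 V=0.0000[hold]
k=7: j=0 S=48.1578 intr=19.7522 cont=19.5739 V=19.7522[EX]; j=1 S=52.8207 intr=15.0893 cont=14.9110 V=15.0893[EX]; j=2 S=57.9351 intr=9.9749 cont=9.7966 V=9.9749[EX]; j=3 S=63.5447 intr=4.3653 cont=4.5702 V=4.5702[hold]; j=4 S=69.6974 intr=0.0000 cont=1.0133 V=1.0133[hold]; j=5 S=76.4459 intr=0.0000 cont=0.0000 V=0.0000[hold]; j=6 S=83.8478 intr=0.0000 cont=0.0000 V=0.0000[hold]; j=7 S=91.9664 intr=0.0000 cont=0.0000 V=0.0000[hold]
k=6: j=0 S=50.4354 intr=17.4746 cont=17.2963 V=17.4746[EX]; j=1 S=55.3188 intr=12.5912 cont=12.4128 V=12.5912[EX]; j=2 S=60.6751 intr=7.2349 cont=7.1622 V=7.2349[EX]; j=3 S=66.5500 intr=1.3600 cont=2.7244 V=2.7244[hold]; j=4 S=72.9937 intr=0.0000 cont=0.4882 V=0.4882[hold]; j=5 S=80.0614 intr=0.0000 cont=0.0000 V=0.0000[hold]; j=6 S=87.8134 intr=0.0000 cont=0.0000 V=0.0000[hold]
k=5: j=0 S=52.8207 intr=15.0893 cont=14.9110 V=15.0893[EX]; j=1 S=57.9351 intr=9.9749 cont=9.7966 V=9.9749[EX]; j=2 S=63.5447 intr=4.3653 cont=4.8904 V=4.8904[hold]; j=3 S=69.6974 intr=0.0000 cont=1.5643 V=1.5643[hold]; j=4 S=76.4459 intr=0.0000 cont=0.2352 V=0.2352[hold]; j=5 S=83.8478 intr=0.0000 cont=0.0000 V=0.0000[hold]
k=4: j=0 S=55.3188 intr=12.5912 cont=12.4128 V=12.5912[EX]; j=1 S=60.6751 intr=7.2349 cont=7.3273 V=7.3273[hold]; j=2 S=66.5500 intr=1.3600 cont=3.1627 V=3.1627[hold]; j=3 S=72.9937 intr=0.0000 cont=0.8750 V=0.8750[hold]; j=4 S=80.0614 intr=0.0000 cont=0.1133 V=0.1133[hold]
k=3: j=0 S=57.9351 intr=9.9749 cont=9.8442 V=9.9749[EX]; j=1 S=63.5447 intr=4.3653 cont=5.1609 V=5.1609[hold]; j=2 S=69.6974 intr=0.0000 cont=1.9749 V=1.9749[hold]; j=3 S=76.4459 intr=0.0000 cont=0.4800 V=0.4800[hold]
k=2: j=0 S=60.6751 intr=7.2349 cont=7.4668 V=7.4668[hold]; j=1 S=66.5500 intr=1.3600 cont=3.5048 V=3.5048[hold]; j=2 S=72.9937 intr=0.0000 cont=1.1990 V=1.1990[hold]
k=1: j=0 S=63.5447 intr=4.3653 cont=5.4045 V=5.4045[hold]; j=1 S=69.6974 intr=0.0000 cont=2.3068 V=2.3068[hold]
k=0: j=0 S=66.5500 intr=1.3600 cont=3.7932 V=3.7932[hold]

price = 3.7932
tree:
3.7932
5.4045 2.3068
7.4668 3.5048 1.1990
9.9749 5.1609 1.9749 0.4800
12.5912 7.3273 3.1627 0.8750 0.1133
15.0893 9.9749 4.8904 1.5643 0.2352 0.0000
17.4746 12.5912 7.2349 2.7244 0.4882 0.0000 0.0000
19.7522 15.0893 9.9749 4.5702 1.0133 0.0000 0.0000 0.0000
21.9269 17.4746 12.5912 7.2349 2.1032 0.0000 0.0000 0.0000 0.0000
24.0035 19.7522 15.0893 9.9749 4.3653 0.0000 0.0000 0.0000 0.0000 0.0000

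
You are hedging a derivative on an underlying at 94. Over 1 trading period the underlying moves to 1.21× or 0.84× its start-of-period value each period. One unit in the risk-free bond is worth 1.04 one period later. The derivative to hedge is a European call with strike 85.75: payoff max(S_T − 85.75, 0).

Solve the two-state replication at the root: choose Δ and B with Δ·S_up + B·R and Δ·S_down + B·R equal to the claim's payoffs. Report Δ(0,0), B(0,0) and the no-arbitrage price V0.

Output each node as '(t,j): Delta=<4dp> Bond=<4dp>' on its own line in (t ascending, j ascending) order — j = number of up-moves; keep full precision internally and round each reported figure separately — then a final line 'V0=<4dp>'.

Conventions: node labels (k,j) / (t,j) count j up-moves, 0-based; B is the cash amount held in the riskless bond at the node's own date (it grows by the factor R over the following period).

Arbitrage-free pricing uses the up-move probability p* = (R−d)/(u−d) = 0.5405, discounting each step at R = 1.04.
At maturity the claim pays: V(1,0)=0.0000, V(1,1)=27.9900
Node (0,0) S=94.0000: V=(p*·27.9900+(1−p*)·0.0000)/1.04=14.5478; Δ=(27.9900−0.0000)/(113.7400−78.9600)=0.8048; B=V−Δ·S=-61.1008
Verification: the root portfolio costs Δ(0,0)·S0 + B(0,0) = 14.5478, matching V0.

(0,0): Delta=0.8048 Bond=-61.1008
V0=14.5478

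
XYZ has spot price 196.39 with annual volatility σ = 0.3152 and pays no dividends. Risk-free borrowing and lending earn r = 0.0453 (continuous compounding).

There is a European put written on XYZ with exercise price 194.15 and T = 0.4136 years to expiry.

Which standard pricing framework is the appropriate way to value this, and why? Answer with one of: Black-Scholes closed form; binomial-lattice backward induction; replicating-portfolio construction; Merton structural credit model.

framework: Black-Scholes closed form

Key observation: everything needed for the exact continuous-time valuation of the European put on XYZ (strike 194.15) is given, and no feature rules the closed form out.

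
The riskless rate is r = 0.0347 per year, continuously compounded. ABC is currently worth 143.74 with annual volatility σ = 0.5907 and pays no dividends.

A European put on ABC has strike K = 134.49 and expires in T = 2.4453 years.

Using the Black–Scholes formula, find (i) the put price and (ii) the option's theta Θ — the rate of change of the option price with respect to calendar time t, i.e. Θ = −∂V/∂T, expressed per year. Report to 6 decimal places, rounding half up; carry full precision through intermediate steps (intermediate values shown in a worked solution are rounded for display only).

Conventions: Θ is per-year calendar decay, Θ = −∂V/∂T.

σ√T = 0.5907·√2.4453 = 0.923704
d₁ = (ln(S/K) + (r+σ²/2)T) / (σ√T) = (ln(143.74/134.49) + (0.0347+0.5907²/2)·2.4453) / 0.923704 = (0.066516 + 0.511467) / 0.923704 = 0.625723
d₂ = d₁ − σ√T = 0.625723 − 0.923704 = -0.297981
e^{−rT} = 0.918648
N(−d₁) = 0.265748,  N(−d₂) = 0.617141
Put price V = K·e^{−rT}·N(−d₂) − S·N(−d₁) = 76.247203 − 38.198663 = 38.048540
φ(d₁) = (1/√(2π))·e^{−d₁²/2} = 0.328013
Θ = −S·φ(d₁)·σ/(2√T) + r·K·e^{−rT}·N(−d₂) = −8.905106 + 2.645778 = -6.259328

price = 38.048540
Θ = -6.259328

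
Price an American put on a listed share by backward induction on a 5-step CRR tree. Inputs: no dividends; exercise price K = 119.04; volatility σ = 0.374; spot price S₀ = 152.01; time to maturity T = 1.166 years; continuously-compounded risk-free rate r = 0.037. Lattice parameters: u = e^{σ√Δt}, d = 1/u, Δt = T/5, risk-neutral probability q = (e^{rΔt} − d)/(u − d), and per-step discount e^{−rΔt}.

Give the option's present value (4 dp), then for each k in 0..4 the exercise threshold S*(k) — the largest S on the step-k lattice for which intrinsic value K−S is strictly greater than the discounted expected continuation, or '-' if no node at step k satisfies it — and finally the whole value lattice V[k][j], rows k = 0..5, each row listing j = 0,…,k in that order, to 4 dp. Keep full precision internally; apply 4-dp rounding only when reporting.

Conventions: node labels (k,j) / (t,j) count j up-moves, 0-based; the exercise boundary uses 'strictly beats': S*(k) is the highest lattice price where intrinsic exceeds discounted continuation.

price = 7.3673
boundary = - - - - 73.8116
tree:
7.3673
12.2537 2.1822
19.8353 4.2234 0.0000
30.8791 8.1740 0.0000 0.0000
45.2284 15.8199 0.0000 0.0000 0.0000
57.4248 30.6177 0.0000 0.0000 0.0000 0.0000

Δt=0.23320  u=1.19794  d=0.83476  q=0.47883  discount=0.99141
step 5 (expiry): payoffs max(K−S,0) = 57.4248 30.6177 0.0000 0.0000 0.0000 0.0000
step 4: (k=4,j=0): S=73.8116, K−S=45.2284, hold=44.2057 ⇒ V=45.2284 exercise | (k=4,j=1): S=105.9250, K−S=13.1150, hold=15.8199 ⇒ V=15.8199 continue | (k=4,j=2): S=152.0100, K−S=0.0000, hold=0.0000 ⇒ V=0.0000 continue | (k=4,j=3): S=218.1453, K−S=0.0000, hold=0.0000 ⇒ V=0.0000 continue | (k=4,j=4): S=313.0542, K−S=0.0000, hold=0.0000 ⇒ V=0.0000 continue  boundary S*=73.8116
step 3: (k=3,j=0): S=88.4223, K−S=30.6177, hold=30.8791 ⇒ V=30.8791 continue | (k=3,j=1): S=126.8923, K−S=0.0000, hold=8.1740 ⇒ V=8.1740 continue | (k=3,j=2): S=182.0996, K−S=0.0000, hold=0.0000 ⇒ V=0.0000 continue | (k=3,j=3): S=261.3261, K−S=0.0000, hold=0.0000 ⇒ V=0.0000 continue  boundary S*=-
step 2: (k=2,j=0): S=105.9250, K−S=13.1150, hold=19.8353 ⇒ V=19.8353 continue | (k=2,j=1): S=152.0100, K−S=0.0000, hold=4.2234 ⇒ V=4.2234 continue | (k=2,j=2): S=218.1453, K−S=0.0000, hold=0.0000 ⇒ V=0.0000 continue  boundary S*=-
step 1: (k=1,j=0): S=126.8923, K−S=0.0000, hold=12.2537 ⇒ V=12.2537 continue | (k=1,j=1): S=182.0996, K−S=0.0000, hold=2.1822 ⇒ V=2.1822 continue  boundary S*=-
step 0: (k=0,j=0): S=152.0100, K−S=0.0000, hold=7.3673 ⇒ V=7.3673 continue  boundary S*=-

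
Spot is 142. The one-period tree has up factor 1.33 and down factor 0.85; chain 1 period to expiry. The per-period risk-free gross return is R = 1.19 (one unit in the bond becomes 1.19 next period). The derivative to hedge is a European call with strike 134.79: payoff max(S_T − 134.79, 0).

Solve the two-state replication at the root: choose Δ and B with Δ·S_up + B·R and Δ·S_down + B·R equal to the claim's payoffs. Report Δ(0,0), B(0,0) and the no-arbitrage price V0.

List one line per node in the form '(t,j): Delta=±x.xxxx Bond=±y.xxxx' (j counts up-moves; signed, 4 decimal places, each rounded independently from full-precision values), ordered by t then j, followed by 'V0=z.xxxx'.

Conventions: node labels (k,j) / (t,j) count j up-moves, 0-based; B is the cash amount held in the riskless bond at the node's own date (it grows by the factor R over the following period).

(0,0): Delta=0.7933 Bond=-80.4613
V0=32.1845

Risk-neutral probability p* = (R−d)/(u−d) = (1.19−0.85)/(1.33−0.85) = 0.7083.
Terminal payoffs: V(1,0)=0.0000, V(1,1)=54.0700
(0,0): S=142.0000. Δ = (V_up−V_dn)/(S_up−S_dn) = (54.0700−0.0000)/(188.8600−120.7000) = 0.7933. V = [p*·54.0700 + (1−p*)·0.0000]/1.19 = 32.1845. B = V − Δ·S = -80.4613.
Sanity check at the root: Δ(0,0)·S0 + B(0,0) reproduces V0 = 32.1845.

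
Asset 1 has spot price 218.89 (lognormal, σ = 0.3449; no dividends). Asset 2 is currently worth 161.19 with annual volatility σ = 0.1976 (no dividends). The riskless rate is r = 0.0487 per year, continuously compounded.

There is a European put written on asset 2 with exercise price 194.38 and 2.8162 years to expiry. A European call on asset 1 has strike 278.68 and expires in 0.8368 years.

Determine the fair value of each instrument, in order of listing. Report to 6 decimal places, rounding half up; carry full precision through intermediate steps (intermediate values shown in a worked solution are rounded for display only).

[asset 2 put K=194.38]
σ√T = 0.1976·√2.8162 = 0.331603
d₁ = (ln(S/K) + (r+σ²/2)T) / (σ√T) = (ln(161.19/194.38) + (0.0487+0.1976²/2)·2.8162) / 0.331603 = (-0.187231 + 0.192129) / 0.331603 = 0.014771
d₂ = d₁ − σ√T = 0.014771 − 0.331603 = -0.316832
e^{−rT} = 0.871840
N(−d₁) = 0.494107,  N(−d₂) = 0.624315
price = K·e^{−rT}·N(−d₂) − S·N(−d₁) = 105.801550 − 79.645187 = 26.156363
[asset 1 call K=278.68]
σ√T = 0.3449·√0.8368 = 0.315503
d₁ = (ln(S/K) + (r+σ²/2)T) / (σ√T) = (ln(218.89/278.68) + (0.0487+0.3449²/2)·0.8368) / 0.315503 = (-0.241495 + 0.090523) / 0.315503 = -0.478510
d₂ = d₁ − σ√T = -0.478510 − 0.315503 = -0.794013
e^{−rT} = 0.960067
N(d₁) = 0.316144,  N(d₂) = 0.213594
price = S·N(d₁) − K·e^{−rT}·N(d₂) = 69.200687 − 57.147351 = 12.053336

price(asset 2 put K=194.38) = 26.156363
price(asset 1 call K=278.68) = 12.053336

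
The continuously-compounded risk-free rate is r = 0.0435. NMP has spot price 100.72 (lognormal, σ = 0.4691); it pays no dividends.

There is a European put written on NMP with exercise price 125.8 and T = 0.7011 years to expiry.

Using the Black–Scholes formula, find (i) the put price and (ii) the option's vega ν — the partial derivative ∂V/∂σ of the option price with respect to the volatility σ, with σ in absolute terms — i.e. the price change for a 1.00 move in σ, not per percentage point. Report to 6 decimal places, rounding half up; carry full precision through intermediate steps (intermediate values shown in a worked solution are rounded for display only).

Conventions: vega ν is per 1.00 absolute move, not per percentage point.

σ√T = 0.4691·√0.7011 = 0.392785
d₁ = (ln(S/K) + (r+σ²/2)T) / (σ√T) = (ln(100.72/125.8) + (0.0435+0.4691²/2)·0.7011) / 0.392785 = (-0.222349 + 0.107638) / 0.392785 = -0.292045
d₂ = d₁ − σ√T = -0.292045 − 0.392785 = -0.684830
e^{−rT} = 0.969963
N(−d₁) = 0.614874,  N(−d₂) = 0.753274
Put price V = K·e^{−rT}·N(−d₂) − S·N(−d₁) = 91.915514 − 61.930084 = 29.985430
φ(d₁) = (1/√(2π))·e^{−d₁²/2} = 0.382287
ν = S·φ(d₁)·√T = 32.240017

price = 29.985430
ν = 32.240017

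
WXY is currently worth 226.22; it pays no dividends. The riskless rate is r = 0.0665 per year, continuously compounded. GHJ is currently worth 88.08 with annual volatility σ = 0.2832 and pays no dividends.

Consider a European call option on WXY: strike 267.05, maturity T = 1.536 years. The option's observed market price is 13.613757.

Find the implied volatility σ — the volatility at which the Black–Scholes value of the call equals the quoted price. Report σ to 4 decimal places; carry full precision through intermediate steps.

At σ = 0.1752 the Black–Scholes value reproduces the quote:
σ√T = 0.1752·√1.536 = 0.217135
d₁ = (ln(S/K) + (r+σ²/2)T) / (σ√T) = (ln(226.22/267.05) + (0.0665+0.1752²/2)·1.536) / 0.217135 = (-0.165928 + 0.125718) / 0.217135 = -0.185185
d₂ = d₁ − σ√T = -0.185185 − 0.217135 = -0.402320
e^{−rT} = 0.902900
N(d₁) = 0.426542,  N(d₂) = 0.343724
V = S·N(d₁) − K·e^{−rT}·N(d₂) = 96.492322 − 82.878565 = 13.613757 (the observed quote) — the price is monotone increasing in volatility, hence this σ is the only solution

sigma = 0.1752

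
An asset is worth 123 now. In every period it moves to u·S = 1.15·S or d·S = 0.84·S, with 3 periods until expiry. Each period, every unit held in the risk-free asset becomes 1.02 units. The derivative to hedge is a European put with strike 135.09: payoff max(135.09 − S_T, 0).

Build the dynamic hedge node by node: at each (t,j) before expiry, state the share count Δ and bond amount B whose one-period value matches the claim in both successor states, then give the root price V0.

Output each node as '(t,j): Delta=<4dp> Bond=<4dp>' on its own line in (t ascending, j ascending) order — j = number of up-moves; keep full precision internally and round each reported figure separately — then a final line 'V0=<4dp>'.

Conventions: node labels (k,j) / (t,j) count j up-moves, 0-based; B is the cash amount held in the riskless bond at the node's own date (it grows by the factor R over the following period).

(0,0): Delta=-0.5524 Bond=82.4516
(1,0): Delta=-0.9724 Bond=127.4992
(1,1): Delta=-0.3308 Bond=52.7572
(2,0): Delta=-1.0000 Bond=132.4412
(2,1): Delta=-0.9579 Bond=128.3217
(2,2): Delta=0.0000 Bond=0.0000
V0=14.5066

Arbitrage-free pricing uses the up-move probability p* = (R−d)/(u−d) = 0.5806, discounting each step at R = 1.02.
Expiry values: V(3,0)=62.1874, V(3,1)=35.2829, V(3,2)=0.0000, V(3,3)=0.0000
(2,0): S=86.7888. Δ = (V_up−V_dn)/(S_up−S_dn) = (35.2829−62.1874)/(99.8071−72.9026) = -1.0000. V = [p*·35.2829 + (1−p*)·62.1874]/1.02 = 45.6524. B = V − Δ·S = 132.4412.
(2,1): S=118.8180. Δ = (V_up−V_dn)/(S_up−S_dn) = (0.0000−35.2829)/(136.6407−99.8071) = -0.9579. V = [p*·0.0000 + (1−p*)·35.2829]/1.02 = 14.5059. B = V − Δ·S = 128.3217.
(2,2): S=162.6675. Δ = (V_up−V_dn)/(S_up−S_dn) = (0.0000−0.0000)/(187.0676−136.6407) = 0.0000. V = [p*·0.0000 + (1−p*)·0.0000]/1.02 = 0.0000. B = V − Δ·S = 0.0000.
(1,0): S=103.3200. Δ = (V_up−V_dn)/(S_up−S_dn) = (14.5059−45.6524)/(118.8180−86.7888) = -0.9724. V = [p*·14.5059 + (1−p*)·45.6524]/1.02 = 27.0268. B = V − Δ·S = 127.4992.
(1,1): S=141.4500. Δ = (V_up−V_dn)/(S_up−S_dn) = (0.0000−14.5059)/(162.6675−118.8180) = -0.3308. V = [p*·0.0000 + (1−p*)·14.5059]/1.02 = 5.9639. B = V − Δ·S = 52.7572.
(0,0): S=123.0000. Δ = (V_up−V_dn)/(S_up−S_dn) = (5.9639−27.0268)/(141.4500−103.3200) = -0.5524. V = [p*·5.9639 + (1−p*)·27.0268]/1.02 = 14.5066. B = V − Δ·S = 82.4516.
Verification: the root portfolio costs Δ(0,0)·S0 + B(0,0) = 14.5066, matching V0.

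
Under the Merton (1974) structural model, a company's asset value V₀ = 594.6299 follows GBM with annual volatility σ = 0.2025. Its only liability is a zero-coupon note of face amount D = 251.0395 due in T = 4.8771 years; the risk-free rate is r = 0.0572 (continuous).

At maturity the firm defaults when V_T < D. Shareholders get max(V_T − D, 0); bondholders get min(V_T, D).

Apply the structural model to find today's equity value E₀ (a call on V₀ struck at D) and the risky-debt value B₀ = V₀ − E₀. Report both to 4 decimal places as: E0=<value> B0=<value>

Work the structural quantities from V₀ = 594.6299 against face 251.0395:
d₁ = [ln(V₀/D) + (r + σ²/2)T] / (σ√T)
   = [ln(594.6299/251.0395) + (0.0572 + 0.5·0.2025²)·4.8771] / (0.2025·√4.8771)
   = [0.862329 + 0.378966] / 0.447204 = 2.775678
d₂ = d₁ − σ√T = 2.775678 − 0.447204 = 2.328474
N(d₁) = 0.997246,  N(d₂) = 0.990057,  e^(−rT) = 0.756563
E₀ = V₀·N(d₁) − D·e^(−rT)·N(d₂)
   = 594.6299·0.997246 − 251.0395·0.756563·0.990057 = 404.953551
B₀ = V₀ − E₀ = 594.6299 − 404.953551 = 189.676349

E0=404.9536 B0=189.6763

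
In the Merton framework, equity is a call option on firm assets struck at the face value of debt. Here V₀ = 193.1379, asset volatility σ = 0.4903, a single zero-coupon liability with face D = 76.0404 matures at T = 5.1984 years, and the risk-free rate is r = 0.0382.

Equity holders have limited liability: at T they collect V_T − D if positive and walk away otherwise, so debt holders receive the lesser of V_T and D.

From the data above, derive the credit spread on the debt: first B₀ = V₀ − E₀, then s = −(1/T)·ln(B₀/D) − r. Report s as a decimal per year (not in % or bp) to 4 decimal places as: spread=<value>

spread=0.0302

Apply the equity-as-call identities (strike 76.0404, horizon 5.1984 years):
d₁ = [ln(V₀/D) + (r + σ²/2)T] / (σ√T)
   = [ln(193.1379/76.0404) + (0.0382 + 0.5·0.4903²)·5.1984] / (0.4903·√5.1984)
   = [0.932140 + 0.823411] / 1.117884 = 1.570423
d₂ = d₁ − σ√T = 1.570423 − 1.117884 = 0.452539
N(d₁) = 0.941842,  N(d₂) = 0.674560,  e^(−rT) = 0.819895
E₀ = V₀·N(d₁) − D·e^(−rT)·N(d₂)
   = 193.1379·0.941842 − 76.0404·0.819895·0.674560 = 139.849793
B₀ = V₀ − E₀ = 193.1379 − 139.849793 = 53.288107
spread = −(1/T)·ln(B₀/D) − r = −(1/5.1984)·ln(53.288107/76.0404) − 0.0382 = 0.03019635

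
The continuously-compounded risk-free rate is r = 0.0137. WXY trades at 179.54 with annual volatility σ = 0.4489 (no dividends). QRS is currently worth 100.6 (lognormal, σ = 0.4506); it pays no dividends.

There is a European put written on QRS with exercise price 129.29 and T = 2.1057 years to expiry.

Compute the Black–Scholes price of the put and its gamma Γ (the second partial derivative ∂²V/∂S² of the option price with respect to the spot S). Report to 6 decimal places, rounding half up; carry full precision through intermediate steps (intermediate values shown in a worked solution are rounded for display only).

σ√T = 0.4506·√2.1057 = 0.653867
d₁ = (ln(S/K) + (r+σ²/2)T) / (σ√T) = (ln(100.6/129.29) + (0.0137+0.4506²/2)·2.1057) / 0.653867 = (-0.250906 + 0.242619) / 0.653867 = -0.012673
d₂ = d₁ − σ√T = -0.012673 − 0.653867 = -0.666540
e^{−rT} = 0.971564
N(−d₁) = 0.505056,  N(−d₂) = 0.747467
Put price V = K·e^{−rT}·N(−d₂) − S·N(−d₁) = 93.891964 − 50.808605 = 43.083359
φ(d₁) = (1/√(2π))·e^{−d₁²/2} = 0.398910
Γ = φ(d₁) / (S·σ·√T) = 0.006064

price = 43.083359
Γ = 0.006064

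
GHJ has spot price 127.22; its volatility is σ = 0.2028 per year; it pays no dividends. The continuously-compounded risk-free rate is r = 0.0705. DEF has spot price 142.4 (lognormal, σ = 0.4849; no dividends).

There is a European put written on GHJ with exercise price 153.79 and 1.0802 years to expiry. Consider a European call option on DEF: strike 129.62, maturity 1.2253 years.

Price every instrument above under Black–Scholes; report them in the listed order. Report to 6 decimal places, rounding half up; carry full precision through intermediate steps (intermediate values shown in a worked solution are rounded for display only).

[GHJ put K=153.79]
σ√T = 0.2028·√1.0802 = 0.210775
d₁ = (ln(S/K) + (r+σ²/2)T) / (σ√T) = (ln(127.22/153.79) + (0.0705+0.2028²/2)·1.0802) / 0.210775 = (-0.189670 + 0.098367) / 0.210775 = -0.433176
d₂ = d₁ − σ√T = -0.433176 − 0.210775 = -0.643952
e^{−rT} = 0.926673
N(−d₁) = 0.667557,  N(−d₂) = 0.740197
price = K·e^{−rT}·N(−d₂) − S·N(−d₁) = 105.487716 − 84.926554 = 20.561162
[DEF call K=129.62]
σ√T = 0.4849·√1.2253 = 0.536752
d₁ = (ln(S/K) + (r+σ²/2)T) / (σ√T) = (ln(142.4/129.62) + (0.0705+0.4849²/2)·1.2253) / 0.536752 = (0.094033 + 0.230435) / 0.536752 = 0.604503
d₂ = d₁ − σ√T = 0.604503 − 0.536752 = 0.067751
e^{−rT} = 0.917242
N(d₁) = 0.727245,  N(d₂) = 0.527008
price = S·N(d₁) − K·e^{−rT}·N(d₂) = 103.559717 − 62.657533 = 40.902183

price(GHJ put K=153.79) = 20.561162
price(DEF call K=129.62) = 40.902183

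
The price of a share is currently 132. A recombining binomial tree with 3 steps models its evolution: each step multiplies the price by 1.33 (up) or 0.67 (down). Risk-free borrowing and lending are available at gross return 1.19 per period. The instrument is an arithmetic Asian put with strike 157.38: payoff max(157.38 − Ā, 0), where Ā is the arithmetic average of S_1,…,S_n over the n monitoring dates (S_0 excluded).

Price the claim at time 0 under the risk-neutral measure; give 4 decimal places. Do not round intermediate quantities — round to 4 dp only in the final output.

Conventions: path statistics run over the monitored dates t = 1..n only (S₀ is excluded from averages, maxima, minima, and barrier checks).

No-arbitrage gives p* = (R−d)/(u−d) = 0.7879: enumerate every path, weight its payoff by its p*-probability, and discount by R^3.
Enumerate all 2^3 = 8 price paths (U = up ×1.33, D = down ×0.67); each path with k up-moves has probability p*^k·(1−p*)^(3−k).
DDD: Ā=62.4652, payoff=94.9148, prob=0.009544
UDD: Ā=123.9980, payoff=33.3820, prob=0.035451
DUD: Ā=94.9580, payoff=62.4220, prob=0.035451
UUD: Ā=188.4988, payoff=0.0000, prob=0.131675
DDU: Ā=75.5012, payoff=81.8788, prob=0.035451
UDU: Ā=149.8756, payoff=7.5044, prob=0.131675
DUU: Ā=120.8356, payoff=36.5444, prob=0.131675
UUU: Ā=239.8676, payoff=0.0000, prob=0.489078
Price = Σ prob·payoff / R^3 = 13.005058 / 1.685159 = 7.7174

price = 7.7174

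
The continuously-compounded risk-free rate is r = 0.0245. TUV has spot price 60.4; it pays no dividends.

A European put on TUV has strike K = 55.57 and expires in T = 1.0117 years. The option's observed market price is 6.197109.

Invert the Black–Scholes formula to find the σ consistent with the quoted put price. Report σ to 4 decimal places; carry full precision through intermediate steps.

At σ = 0.3923 the Black–Scholes value reproduces the quote:
σ√T = 0.3923·√1.0117 = 0.394588
d₁ = (ln(S/K) + (r+σ²/2)T) / (σ√T) = (ln(60.4/55.57) + (0.0245+0.3923²/2)·1.0117) / 0.394588 = (0.083346 + 0.102637) / 0.394588 = 0.471332
d₂ = d₁ − σ√T = 0.471332 − 0.394588 = 0.076744
e^{−rT} = 0.975518
N(−d₁) = 0.318702,  N(−d₂) = 0.469414
V = K·e^{−rT}·N(−d₂) − S·N(−d₁) = 25.446692 − 19.249583 = 6.197109 (the quoted price), and the Black–Scholes price is strictly increasing in σ, so σ is unique

sigma = 0.3923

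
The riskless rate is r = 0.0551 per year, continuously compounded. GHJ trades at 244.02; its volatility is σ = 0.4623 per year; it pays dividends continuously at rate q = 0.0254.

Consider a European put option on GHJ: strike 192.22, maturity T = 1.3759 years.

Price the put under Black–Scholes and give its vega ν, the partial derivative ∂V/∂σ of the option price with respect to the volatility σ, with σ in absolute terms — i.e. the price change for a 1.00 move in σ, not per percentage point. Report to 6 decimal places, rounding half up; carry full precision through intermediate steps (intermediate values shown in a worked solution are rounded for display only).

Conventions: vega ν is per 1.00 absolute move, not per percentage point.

σ√T = 0.4623·√1.3759 = 0.542272
d₁ = (ln(S/K) + (r−q+σ²/2)T) / (σ√T) = (ln(244.02/192.22) + (0.0551−0.0254+0.4623²/2)·1.3759) / 0.542272 = (0.238610 + 0.187894) / 0.542272 = 0.786512
d₂ = d₁ − σ√T = 0.786512 − 0.542272 = 0.244240
e^{−rT} = 0.926990
e^{−qT} = 0.965656
N(−d₁) = 0.215784,  N(−d₂) = 0.403523
Put price V = K·e^{−rT}·N(−d₂) − S·e^{−qT}·N(−d₁) = 71.902124 − 50.847166 = 21.054958
φ(d₁) = (1/√(2π))·e^{−d₁²/2} = 0.292808
ν = S·e^{−qT}·φ(d₁)·√T = 80.932662

price = 21.054958
ν = 80.932662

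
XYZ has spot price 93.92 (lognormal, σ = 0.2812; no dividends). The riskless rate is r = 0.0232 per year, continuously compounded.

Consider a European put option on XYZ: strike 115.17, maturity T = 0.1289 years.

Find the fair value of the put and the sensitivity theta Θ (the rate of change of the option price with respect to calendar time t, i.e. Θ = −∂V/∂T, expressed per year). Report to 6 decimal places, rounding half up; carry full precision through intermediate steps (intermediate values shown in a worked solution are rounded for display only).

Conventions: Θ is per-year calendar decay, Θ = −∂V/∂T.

σ√T = 0.2812·√0.1289 = 0.100958
d₁ = (ln(S/K) + (r+σ²/2)T) / (σ√T) = (ln(93.92/115.17) + (0.0232+0.2812²/2)·0.1289) / 0.100958 = (-0.203966 + 0.008087) / 0.100958 = -1.940200
d₂ = d₁ − σ√T = -1.940200 − 0.100958 = -2.041158
e^{−rT} = 0.997014
N(−d₁) = 0.973822,  N(−d₂) = 0.979382
Put price V = K·e^{−rT}·N(−d₂) − S·N(−d₁) = 112.458668 − 91.461391 = 20.997277
φ(d₁) = (1/√(2π))·e^{−d₁²/2} = 0.060742
Θ = −S·φ(d₁)·σ/(2√T) + r·K·e^{−rT}·N(−d₂) = −2.234103 + 2.609041 = 0.374938

price = 20.997277
Θ = 0.374938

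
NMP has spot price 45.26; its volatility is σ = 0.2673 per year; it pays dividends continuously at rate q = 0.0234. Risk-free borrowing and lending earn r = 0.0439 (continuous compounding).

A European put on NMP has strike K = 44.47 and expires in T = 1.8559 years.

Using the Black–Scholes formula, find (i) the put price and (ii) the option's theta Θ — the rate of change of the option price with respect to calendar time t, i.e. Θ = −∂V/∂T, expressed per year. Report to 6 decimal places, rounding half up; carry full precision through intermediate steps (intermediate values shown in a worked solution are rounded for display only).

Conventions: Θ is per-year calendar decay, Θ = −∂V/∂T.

σ√T = 0.2673·√1.8559 = 0.364147
d₁ = (ln(S/K) + (r−q+σ²/2)T) / (σ√T) = (ln(45.26/44.47) + (0.0439−0.0234+0.2673²/2)·1.8559) / 0.364147 = (0.017609 + 0.104347) / 0.364147 = 0.334910
d₂ = d₁ − σ√T = 0.334910 − 0.364147 = -0.029237
e^{−rT} = 0.921757
e^{−qT} = 0.957501
N(−d₁) = 0.368847,  N(−d₂) = 0.511662
Put price V = K·e^{−rT}·N(−d₂) − S·e^{−qT}·N(−d₁) = 20.973301 − 15.984529 = 4.988772
φ(d₁) = (1/√(2π))·e^{−d₁²/2} = 0.377185
Θ = −S·e^{−qT}·φ(d₁)·σ/(2√T) − q·S·e^{−qT}·N(−d₁) + r·K·e^{−rT}·N(−d₂) = −1.603613 − 0.374038 + 0.920728 = -1.056923

price = 4.988772
Θ = -1.056923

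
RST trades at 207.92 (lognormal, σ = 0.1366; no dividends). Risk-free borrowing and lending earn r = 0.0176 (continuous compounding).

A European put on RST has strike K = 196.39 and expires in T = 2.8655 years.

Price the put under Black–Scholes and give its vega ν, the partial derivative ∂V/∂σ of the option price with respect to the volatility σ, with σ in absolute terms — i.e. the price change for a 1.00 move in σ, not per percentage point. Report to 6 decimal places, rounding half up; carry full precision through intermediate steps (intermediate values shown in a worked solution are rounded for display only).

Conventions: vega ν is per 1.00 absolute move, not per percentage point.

price = 9.484829
ν = 118.644133

σ√T = 0.1366·√2.8655 = 0.231234
d₁ = (ln(S/K) + (r+σ²/2)T) / (σ√T) = (ln(207.92/196.39) + (0.0176+0.1366²/2)·2.8655) / 0.231234 = (0.057051 + 0.077167) / 0.231234 = 0.580444
d₂ = d₁ − σ√T = 0.580444 − 0.231234 = 0.349211
e^{−rT} = 0.950818
N(−d₁) = 0.280808,  N(−d₂) = 0.363466
Put price V = K·e^{−rT}·N(−d₂) − S·N(−d₁) = 67.870333 − 58.385505 = 9.484829
φ(d₁) = (1/√(2π))·e^{−d₁²/2} = 0.337093
ν = S·φ(d₁)·√T = 118.644133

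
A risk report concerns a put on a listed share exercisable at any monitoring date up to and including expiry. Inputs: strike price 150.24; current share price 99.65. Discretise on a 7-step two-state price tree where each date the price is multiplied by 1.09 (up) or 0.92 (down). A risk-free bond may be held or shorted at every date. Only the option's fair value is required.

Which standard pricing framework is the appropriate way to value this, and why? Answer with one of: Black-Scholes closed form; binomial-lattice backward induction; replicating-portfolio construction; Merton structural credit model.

Key observation: early exercise of the strike-150.24 put must be checked at each of the 7 dates (spot 99.65), which forces a node-by-node comparison of intrinsic and continuation value backward from expiry.

framework: binomial-lattice backward induction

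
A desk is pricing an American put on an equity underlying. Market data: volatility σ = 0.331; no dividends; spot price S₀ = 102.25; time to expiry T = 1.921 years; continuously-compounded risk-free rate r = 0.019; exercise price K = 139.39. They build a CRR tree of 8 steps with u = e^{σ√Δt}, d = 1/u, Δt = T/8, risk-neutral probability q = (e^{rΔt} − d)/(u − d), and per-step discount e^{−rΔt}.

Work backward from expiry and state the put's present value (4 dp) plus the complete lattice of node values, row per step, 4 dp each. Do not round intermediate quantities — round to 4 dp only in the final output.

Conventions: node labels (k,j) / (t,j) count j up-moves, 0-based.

params: Δt=0.24013 u=1.17609 d=0.85027 q=0.47357 e^(-rΔt)=0.99545
t_8 payoffs: 111.4563 100.7522 85.9464 65.4670 37.1400 0.0000 0.0000 0.0000 0.0000
k=7: node(7,0) S=32.8526 payoff=106.5374 vs cont=105.9029 → 106.5374 [stop]  node(7,1) S=45.4416 payoff=93.9484 vs cont=93.3139 → 93.9484 [stop]  node(7,2) S=62.8547 payoff=76.5353 vs cont=75.9008 → 76.5353 [stop]  node(7,3) S=86.9404 payoff=52.4496 vs cont=51.8151 → 52.4496 [stop]  node(7,4) S=120.2556 payoff=19.1344 vs cont=19.4625 → 19.4625 [wait]  node(7,5) S=166.3370 payoff=0.0000 vs cont=0.0000 → 0.0000 [wait]  node(7,6) S=230.0768 payoff=0.0000 vs cont=0.0000 → 0.0000 [wait]  node(7,7) S=318.2413 payoff=0.0000 vs cont=0.0000 → 0.0000 [wait]
k=6: node(6,0) S=38.6378 payoff=100.7522 vs cont=100.1177 → 100.7522 [stop]  node(6,1) S=53.4436 payoff=85.9464 vs cont=85.3119 → 85.9464 [stop]  node(6,2) S=73.9230 payoff=65.4670 vs cont=64.8325 → 65.4670 [stop]  node(6,3) S=102.2500 payoff=37.1400 vs cont=36.6601 → 37.1400 [stop]  node(6,4) S=141.4318 payoff=0.0000 vs cont=10.1989 → 10.1989 [wait]  node(6,5) S=195.6279 payoff=0.0000 vs cont=0.0000 → 0.0000 [wait]  node(6,6) S=270.5918 payoff=0.0000 vs cont=0.0000 → 0.0000 [wait]
k=5: node(5,0) S=45.4416 payoff=93.9484 vs cont=93.3139 → 93.9484 [stop]  node(5,1) S=62.8547 payoff=76.5353 vs cont=75.9008 → 76.5353 [stop]  node(5,2) S=86.9404 payoff=52.4496 vs cont=51.8151 → 52.4496 [stop]  node(5,3) S=120.2556 payoff=19.1344 vs cont=24.2704 → 24.2704 [wait]  node(5,4) S=166.3370 payoff=0.0000 vs cont=5.3445 → 5.3445 [wait]  node(5,5) S=230.0768 payoff=0.0000 vs cont=0.0000 → 0.0000 [wait]
k=4: node(4,0) S=53.4436 payoff=85.9464 vs cont=85.3119 → 85.9464 [stop]  node(4,1) S=73.9230 payoff=65.4670 vs cont=64.8325 → 65.4670 [stop]  node(4,2) S=102.2500 payoff=37.1400 vs cont=38.9267 → 38.9267 [wait]  node(4,3) S=141.4318 payoff=0.0000 vs cont=15.2379 → 15.2379 [wait]  node(4,4) S=195.6279 payoff=0.0000 vs cont=2.8007 → 2.8007 [wait]
k=3: node(3,0) S=62.8547 payoff=76.5353 vs cont=75.9008 → 76.5353 [stop]  node(3,1) S=86.9404 payoff=52.4496 vs cont=52.6574 → 52.6574 [wait]  node(3,2) S=120.2556 payoff=19.1344 vs cont=27.5822 → 27.5822 [wait]  node(3,3) S=166.3370 payoff=0.0000 vs cont=9.3054 → 9.3054 [wait]
k=2: node(2,0) S=73.9230 payoff=65.4670 vs cont=64.9305 → 65.4670 [stop]  node(2,1) S=102.2500 payoff=37.1400 vs cont=40.5968 → 40.5968 [wait]  node(2,2) S=141.4318 payoff=0.0000 vs cont=18.8407 → 18.8407 [wait]
k=1: node(1,0) S=86.9404 payoff=52.4496 vs cont=53.4447 → 53.4447 [wait]  node(1,1) S=120.2556 payoff=19.1344 vs cont=30.1558 → 30.1558 [wait]
k=0: node(0,0) S=102.2500 payoff=37.1400 vs cont=42.2226 → 42.2226 [wait]

price = 42.2226
tree:
42.2226
53.4447 30.1558
65.4670 40.5968 18.8407
76.5353 52.6574 27.5822 9.3054
85.9464 65.4670 38.9267 15.2379 2.8007
93.9484 76.5353 52.4496 24.2704 5.3445 0.0000
100.7522 85.9464 65.4670 37.1400 10.1989 0.0000 0.0000
106.5374 93.9484 76.5353 52.4496 19.4625 0.0000 0.0000 0.0000
111.4563 100.7522 85.9464 65.4670 37.1400 0.0000 0.0000 0.0000 0.0000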